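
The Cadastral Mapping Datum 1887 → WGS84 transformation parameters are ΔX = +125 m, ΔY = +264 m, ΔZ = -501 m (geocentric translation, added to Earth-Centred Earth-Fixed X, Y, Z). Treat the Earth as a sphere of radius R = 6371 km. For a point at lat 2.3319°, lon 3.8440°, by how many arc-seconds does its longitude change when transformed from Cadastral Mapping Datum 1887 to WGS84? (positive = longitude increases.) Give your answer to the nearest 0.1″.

Δλ = 8.3″

sin φ = 0.040688, cos φ = 0.999172, sin λ = 0.067040, cos λ = 0.997750.
East component: ΔE = −sin λ·ΔX + cos λ·ΔY = −(0.067040)(125) + (0.997750)(264) = 255.03 m.
1° of latitude spans πR/180 = 111195 m; at latitude φ, 1° of longitude spans that × cos φ = 111102.8 m, so Δλ = 255.03 / 111102.8 × 3600 = 8.263″.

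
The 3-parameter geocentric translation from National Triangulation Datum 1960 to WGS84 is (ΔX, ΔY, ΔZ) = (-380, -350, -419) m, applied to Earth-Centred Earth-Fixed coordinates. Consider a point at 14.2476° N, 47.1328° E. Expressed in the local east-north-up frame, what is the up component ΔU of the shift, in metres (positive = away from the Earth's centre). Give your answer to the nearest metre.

ΔU = -602 m

At φ = 14.2476°, λ = 47.1328°: sin φ = 0.246113, cos φ = 0.969241, sin λ = 0.732932, cos λ = 0.680301.
ΔU = cos φ cos λ·ΔX + cos φ sin λ·ΔY + sin φ·ΔZ = (0.969241)(0.680301)(-380) + (0.969241)(0.732932)(-350) + (0.246113)(-419) = -602.32 m.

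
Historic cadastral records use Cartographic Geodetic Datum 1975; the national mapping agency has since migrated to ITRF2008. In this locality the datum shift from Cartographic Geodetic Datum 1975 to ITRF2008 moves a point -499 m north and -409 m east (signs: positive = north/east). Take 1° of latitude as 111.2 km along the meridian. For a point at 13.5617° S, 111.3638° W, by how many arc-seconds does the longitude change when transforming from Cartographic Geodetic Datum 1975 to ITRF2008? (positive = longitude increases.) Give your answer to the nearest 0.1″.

Δλ = -13.6″

At latitude -13.5617°, cos φ = 0.972118.
1° of longitude at this latitude = 111.2 × cos φ = 108.10 km, so Δλ = -409.0 / 108099.5 = -0.0037836° = -13.621″.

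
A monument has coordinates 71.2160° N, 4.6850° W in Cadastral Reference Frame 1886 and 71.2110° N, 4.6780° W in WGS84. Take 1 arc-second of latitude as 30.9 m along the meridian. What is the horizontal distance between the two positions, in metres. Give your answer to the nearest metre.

Δφ = 71.2110° − 71.2160° = -0.0050°; Δλ = -4.6780° − -4.6850° = +0.0070°.
1° of latitude = 3600 × 30.90 = 111240 m.
ΔN = Δφ × 111240 = -556.2 m; ΔE = Δλ × 111240 × cos(71.2160°) = +0.0070 × 111240 × 0.322001 = 250.7 m.
Distance = √(ΔE² + ΔN²) = √(250.7² + (-556.2)²) = 610.1 m.

610 m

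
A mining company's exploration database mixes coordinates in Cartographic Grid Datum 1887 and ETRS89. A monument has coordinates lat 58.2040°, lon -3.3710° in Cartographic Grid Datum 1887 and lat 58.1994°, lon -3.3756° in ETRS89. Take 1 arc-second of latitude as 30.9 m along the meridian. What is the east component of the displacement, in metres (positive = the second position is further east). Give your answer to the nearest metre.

ΔE = -270 m

Δφ = 58.1994° − 58.2040° = -0.0046°; Δλ = -3.3756° − -3.3710° = -0.0046°.
1° of latitude = 3600 × 30.90 = 111240 m.
ΔN = Δφ × 111240 = -511.7 m; ΔE = Δλ × 111240 × cos(58.2040°) = -0.0046 × 111240 × 0.526896 = -269.6 m.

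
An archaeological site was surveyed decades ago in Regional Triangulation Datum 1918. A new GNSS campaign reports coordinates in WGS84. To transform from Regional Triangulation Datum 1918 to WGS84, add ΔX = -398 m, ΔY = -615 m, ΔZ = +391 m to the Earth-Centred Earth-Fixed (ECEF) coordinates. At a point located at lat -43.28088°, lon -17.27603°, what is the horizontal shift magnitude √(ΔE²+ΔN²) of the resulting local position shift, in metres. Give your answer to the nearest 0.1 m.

At φ = -43.28088°, λ = -17.27603°: sin φ = -0.685575, cos φ = 0.728002, sin λ = -0.296975, cos λ = 0.954885.
ΔE = −sin λ·ΔX + cos λ·ΔY = −(-0.296975)·(-398) + (0.954885)·(-615) = -705.45 m.
ΔN = −sin φ cos λ·ΔX − sin φ sin λ·ΔY + cos φ·ΔZ = −(-0.685575)(0.954885)(-398) − (-0.685575)(-0.296975)(-615) + (0.728002)(391) = 149.31 m.
Horizontal magnitude = √(ΔE² + ΔN²) = √((-705.45)² + 149.31²) = 721.08 m.

721.1 m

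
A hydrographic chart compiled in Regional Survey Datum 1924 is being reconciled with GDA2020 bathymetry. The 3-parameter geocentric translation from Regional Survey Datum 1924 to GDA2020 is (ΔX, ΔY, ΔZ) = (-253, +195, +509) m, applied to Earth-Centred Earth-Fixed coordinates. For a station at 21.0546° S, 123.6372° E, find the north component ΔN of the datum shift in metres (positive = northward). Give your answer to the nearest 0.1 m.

ΔN = 583.7 m

The local north axis is (−sin φ cos λ, −sin φ sin λ, cos φ), giving ΔN = 50.348 + 58.325 + 475.018 = 583.69 m.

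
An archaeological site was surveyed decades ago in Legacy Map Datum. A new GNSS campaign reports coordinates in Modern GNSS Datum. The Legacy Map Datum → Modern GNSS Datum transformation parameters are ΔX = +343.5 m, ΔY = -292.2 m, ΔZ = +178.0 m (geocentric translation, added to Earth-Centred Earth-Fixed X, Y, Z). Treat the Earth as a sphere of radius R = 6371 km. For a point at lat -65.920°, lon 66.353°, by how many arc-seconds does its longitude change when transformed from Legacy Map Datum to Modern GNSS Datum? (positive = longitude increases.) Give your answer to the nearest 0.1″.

sin φ = -0.912977, cos φ = 0.408012, sin λ = 0.916034, cos λ = 0.401101.
East component: ΔE = −sin λ·ΔX + cos λ·ΔY = −(0.916034)(343.5) + (0.401101)(-292.2) = -431.86 m.
1° of latitude spans πR/180 = 111195 m; at latitude φ, 1° of longitude spans that × cos φ = 45368.8 m, so Δλ = -431.86 / 45368.8 × 3600 = -34.268″.

Δλ = -34.3″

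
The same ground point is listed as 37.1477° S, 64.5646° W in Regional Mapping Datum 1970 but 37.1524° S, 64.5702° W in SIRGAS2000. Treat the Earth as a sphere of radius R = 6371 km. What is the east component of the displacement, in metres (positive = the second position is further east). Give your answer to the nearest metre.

ΔE = -496 m

Δφ = -37.1524° − -37.1477° = -0.0047°; Δλ = -64.5702° − -64.5646° = -0.0056°.
1° along a meridian = πR/180 = 111195 m.
ΔN = Δφ × 111195 = -522.6 m; ΔE = Δλ × 111195 × cos(-37.1477°) = -0.0056 × 111195 × 0.797081 = -496.3 m.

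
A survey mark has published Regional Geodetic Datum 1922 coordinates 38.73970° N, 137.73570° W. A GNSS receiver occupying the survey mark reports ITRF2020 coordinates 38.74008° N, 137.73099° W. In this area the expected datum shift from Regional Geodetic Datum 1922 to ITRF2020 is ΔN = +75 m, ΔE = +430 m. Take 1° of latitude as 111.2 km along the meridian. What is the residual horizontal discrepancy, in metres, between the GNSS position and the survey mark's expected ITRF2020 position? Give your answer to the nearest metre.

39 m

Observed coordinate differences: Δφ = +0.00038°, Δλ = +0.00471°.
Converting to metres (1° lat = 111200 m, cos φ = 0.779997): observed ΔN = 42.3 m, observed ΔE = 408.5 m.
Subtracting the expected shift leaves a residual of 42.3 − (75) = -32.7 m north and 408.5 − (430) = -21.5 m east.
Residual distance = √((-32.7)² + (-21.5)²) = 39.2 m.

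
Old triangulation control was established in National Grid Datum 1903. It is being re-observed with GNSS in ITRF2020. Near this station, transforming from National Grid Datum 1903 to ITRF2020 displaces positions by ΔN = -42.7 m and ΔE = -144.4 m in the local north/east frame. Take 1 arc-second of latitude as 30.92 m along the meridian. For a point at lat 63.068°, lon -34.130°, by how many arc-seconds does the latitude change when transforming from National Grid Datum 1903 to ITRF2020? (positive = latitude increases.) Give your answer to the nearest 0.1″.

1″ of latitude = 30.92 m, so Δφ = -42.7 / 30.92 = -1.381″.

Δφ = -1.4″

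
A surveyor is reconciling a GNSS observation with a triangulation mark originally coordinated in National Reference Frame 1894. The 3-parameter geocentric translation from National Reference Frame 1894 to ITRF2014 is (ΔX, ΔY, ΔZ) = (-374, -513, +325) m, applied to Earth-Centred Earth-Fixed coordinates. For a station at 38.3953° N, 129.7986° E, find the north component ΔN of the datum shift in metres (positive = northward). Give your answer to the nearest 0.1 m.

ΔN = 350.8 m

At φ = 38.3953°, λ = 129.7986°: sin φ = 0.621083, cos φ = 0.783744, sin λ = 0.768299, cos λ = -0.640091.
ΔN = −sin φ cos λ·ΔX − sin φ sin λ·ΔY + cos φ·ΔZ = −(0.621083)(-0.640091)(-374) − (0.621083)(0.768299)(-513) + (0.783744)(325) = 350.83 m.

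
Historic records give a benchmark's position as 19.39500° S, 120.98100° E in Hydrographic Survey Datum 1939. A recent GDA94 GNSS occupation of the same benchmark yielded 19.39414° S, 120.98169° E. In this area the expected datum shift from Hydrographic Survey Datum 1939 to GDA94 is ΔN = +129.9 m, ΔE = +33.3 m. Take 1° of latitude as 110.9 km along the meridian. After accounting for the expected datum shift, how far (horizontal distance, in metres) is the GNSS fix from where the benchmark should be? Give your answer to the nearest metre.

Observed coordinate differences: Δφ = +0.00086°, Δλ = +0.00069°.
Converting to metres (1° lat = 110900 m, cos φ = 0.943252): observed ΔN = 95.4 m, observed ΔE = 72.2 m.
Subtracting the expected shift leaves a residual of 95.4 − (129.9) = -34.5 m north and 72.2 − (33.3) = 38.9 m east.
Residual distance = √((-34.5)² + 38.9²) = 52.0 m.

52 m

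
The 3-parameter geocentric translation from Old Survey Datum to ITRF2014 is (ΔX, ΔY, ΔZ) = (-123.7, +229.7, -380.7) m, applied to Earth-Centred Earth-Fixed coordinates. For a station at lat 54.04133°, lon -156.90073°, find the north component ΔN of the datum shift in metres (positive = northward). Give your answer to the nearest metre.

ΔN = -243 m

At φ = 54.04133°, λ = -156.90073°: sin φ = 0.809441, cos φ = 0.587202, sin λ = -0.392325, cos λ = -0.919826.
ΔN = −sin φ cos λ·ΔX − sin φ sin λ·ΔY + cos φ·ΔZ = −(0.809441)(-0.919826)(-123.7) − (0.809441)(-0.392325)(229.7) + (0.587202)(-380.7) = -242.70 m.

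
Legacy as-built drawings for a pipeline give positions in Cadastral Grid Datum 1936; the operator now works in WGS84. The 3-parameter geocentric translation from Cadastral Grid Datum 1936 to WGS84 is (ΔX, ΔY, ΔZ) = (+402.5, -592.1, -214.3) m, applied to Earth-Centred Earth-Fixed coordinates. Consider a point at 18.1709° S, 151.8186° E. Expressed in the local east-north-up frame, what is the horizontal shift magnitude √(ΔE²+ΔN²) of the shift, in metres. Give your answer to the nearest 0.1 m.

520.8 m

At φ = -18.1709°, λ = 151.8186°: sin φ = -0.311852, cos φ = 0.950131, sin λ = 0.472265, cos λ = -0.881457.
ΔE = −sin λ·ΔX + cos λ·ΔY = −(0.472265)·(402.5) + (-0.881457)·(-592.1) = 331.82 m.
ΔN = −sin φ cos λ·ΔX − sin φ sin λ·ΔY + cos φ·ΔZ = −(-0.311852)(-0.881457)(402.5) − (-0.311852)(0.472265)(-592.1) + (0.950131)(-214.3) = -401.46 m.
Horizontal magnitude = √(ΔE² + ΔN²) = √(331.82² + (-401.46)²) = 520.84 m.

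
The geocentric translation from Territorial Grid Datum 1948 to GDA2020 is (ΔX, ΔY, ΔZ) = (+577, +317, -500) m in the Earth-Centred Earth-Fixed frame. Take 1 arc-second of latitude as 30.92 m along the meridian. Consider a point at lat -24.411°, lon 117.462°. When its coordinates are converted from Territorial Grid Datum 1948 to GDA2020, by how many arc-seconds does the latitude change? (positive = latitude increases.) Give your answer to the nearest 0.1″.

sin φ = -0.413279, cos φ = 0.910604, sin λ = 0.887317, cos λ = -0.461160.
North component: ΔN = −sin φ cos λ·ΔX − sin φ sin λ·ΔY + cos φ·ΔZ = −(-0.413279)(-0.461160)(577) − (-0.413279)(0.887317)(317) + (0.910604)(-500) = -449.02 m.
1° of latitude spans 3600 × 30.92 = 111312 m, so Δφ = -449.02 / 111312 × 3600 = -14.522″.

Δφ = -14.5″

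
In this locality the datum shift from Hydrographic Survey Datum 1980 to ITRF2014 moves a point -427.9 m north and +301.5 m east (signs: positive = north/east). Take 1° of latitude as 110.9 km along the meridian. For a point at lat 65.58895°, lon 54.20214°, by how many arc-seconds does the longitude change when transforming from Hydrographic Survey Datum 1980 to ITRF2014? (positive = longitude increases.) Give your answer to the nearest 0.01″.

Δλ = 23.68″

At latitude 65.58895°, cos φ = 0.413280.
1° of longitude at this latitude = 110.9 × cos φ = 45.83 km, so Δλ = 301.5 / 45832.8 = 0.0065783° = 23.682″.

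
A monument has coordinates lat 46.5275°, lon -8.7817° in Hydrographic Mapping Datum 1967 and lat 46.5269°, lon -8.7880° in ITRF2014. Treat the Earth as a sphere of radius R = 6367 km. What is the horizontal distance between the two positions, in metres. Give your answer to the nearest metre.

486 m

Δφ = 46.5269° − 46.5275° = -0.0006°; Δλ = -8.7880° − -8.7817° = -0.0063°.
1° along a meridian = πR/180 = 111125 m.
ΔN = Δφ × 111125 = -66.7 m; ΔE = Δλ × 111125 × cos(46.5275°) = -0.0063 × 111125 × 0.688006 = -481.7 m.
Distance = √(ΔE² + ΔN²) = √((-481.7)² + (-66.7)²) = 486.3 m.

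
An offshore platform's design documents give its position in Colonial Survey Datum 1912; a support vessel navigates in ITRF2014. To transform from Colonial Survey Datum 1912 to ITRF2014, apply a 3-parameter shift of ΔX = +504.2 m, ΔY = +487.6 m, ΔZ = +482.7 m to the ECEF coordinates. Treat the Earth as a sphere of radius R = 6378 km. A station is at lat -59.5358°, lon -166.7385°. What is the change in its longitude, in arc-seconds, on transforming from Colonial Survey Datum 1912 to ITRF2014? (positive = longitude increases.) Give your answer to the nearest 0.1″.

sin φ = -0.861946, cos φ = 0.507000, sin λ = -0.229396, cos λ = -0.973333.
East component: ΔE = −sin λ·ΔX + cos λ·ΔY = −(-0.229396)(504.2) + (-0.973333)(487.6) = -358.94 m.
1° of latitude spans πR/180 = 111317 m; at latitude φ, 1° of longitude spans that × cos φ = 56437.8 m, so Δλ = -358.94 / 56437.8 × 3600 = -22.895″.

Δλ = -22.9″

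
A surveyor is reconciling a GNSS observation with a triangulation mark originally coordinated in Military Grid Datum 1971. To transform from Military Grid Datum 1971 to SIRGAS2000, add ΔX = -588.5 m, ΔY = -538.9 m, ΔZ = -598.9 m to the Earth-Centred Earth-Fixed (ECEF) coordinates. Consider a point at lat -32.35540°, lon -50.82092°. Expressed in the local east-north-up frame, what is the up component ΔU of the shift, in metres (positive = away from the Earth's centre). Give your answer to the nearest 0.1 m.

ΔU = 359.3 m

At φ = -32.35540°, λ = -50.82092°: sin φ = -0.535169, cos φ = 0.844745, sin λ = -0.775175, cos λ = 0.631746.
ΔU = cos φ cos λ·ΔX + cos φ sin λ·ΔY + sin φ·ΔZ = (0.844745)(0.631746)(-588.5) + (0.844745)(-0.775175)(-538.9) + (-0.535169)(-598.9) = 359.34 m.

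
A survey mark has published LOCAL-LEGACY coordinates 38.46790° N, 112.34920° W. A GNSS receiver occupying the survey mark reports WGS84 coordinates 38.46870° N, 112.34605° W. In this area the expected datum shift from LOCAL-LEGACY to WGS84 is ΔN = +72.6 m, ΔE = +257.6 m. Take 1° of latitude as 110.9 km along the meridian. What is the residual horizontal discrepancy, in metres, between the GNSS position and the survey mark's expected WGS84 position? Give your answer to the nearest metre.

Observed coordinate differences: Δφ = +0.00080°, Δλ = +0.00315°.
Converting to metres (1° lat = 110900 m, cos φ = 0.782957): observed ΔN = 88.7 m, observed ΔE = 273.5 m.
Subtracting the expected shift leaves a residual of 88.7 − (72.6) = 16.1 m north and 273.5 − (257.6) = 15.9 m east.
Residual distance = √(16.1² + 15.9²) = 22.7 m.

23 m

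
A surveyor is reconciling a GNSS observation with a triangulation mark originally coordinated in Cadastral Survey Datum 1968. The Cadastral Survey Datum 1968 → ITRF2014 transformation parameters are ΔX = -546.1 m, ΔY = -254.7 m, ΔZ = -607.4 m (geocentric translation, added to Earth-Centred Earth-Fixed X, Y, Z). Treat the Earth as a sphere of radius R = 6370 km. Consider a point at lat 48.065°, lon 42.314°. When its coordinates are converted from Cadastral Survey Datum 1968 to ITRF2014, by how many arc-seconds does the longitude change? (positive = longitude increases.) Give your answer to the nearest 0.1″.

sin φ = 0.743903, cos φ = 0.668287, sin λ = 0.673193, cos λ = 0.739467.
East component: ΔE = −sin λ·ΔX + cos λ·ΔY = −(0.673193)(-546.1) + (0.739467)(-254.7) = 179.29 m.
1° of latitude spans πR/180 = 111177 m; at latitude φ, 1° of longitude spans that × cos φ = 74298.5 m, so Δλ = 179.29 / 74298.5 × 3600 = 8.687″.

Δλ = 8.7″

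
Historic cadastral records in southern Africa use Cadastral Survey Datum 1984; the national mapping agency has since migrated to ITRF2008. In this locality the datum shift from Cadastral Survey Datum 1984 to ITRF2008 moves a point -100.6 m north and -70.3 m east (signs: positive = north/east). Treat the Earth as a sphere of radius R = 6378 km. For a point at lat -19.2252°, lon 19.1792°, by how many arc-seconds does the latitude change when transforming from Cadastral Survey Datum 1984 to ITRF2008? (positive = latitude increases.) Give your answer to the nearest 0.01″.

On a sphere of radius R, 1 rad of latitude = R, so Δφ = ΔN / R = -100.6 / 6378000 = -1.5773e-05 rad = -3.253″.

Δφ = -3.25″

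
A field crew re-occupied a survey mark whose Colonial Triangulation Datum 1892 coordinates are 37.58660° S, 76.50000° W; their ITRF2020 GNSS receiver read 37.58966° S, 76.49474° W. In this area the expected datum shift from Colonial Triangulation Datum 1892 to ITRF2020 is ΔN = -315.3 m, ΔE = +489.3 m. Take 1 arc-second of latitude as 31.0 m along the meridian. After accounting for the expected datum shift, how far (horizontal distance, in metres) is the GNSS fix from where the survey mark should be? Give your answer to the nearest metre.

36 m

Observed coordinate differences: Δφ = -0.00306°, Δλ = +0.00526°.
Converting to metres (1° lat = 111600 m, cos φ = 0.792432): observed ΔN = -341.5 m, observed ΔE = 465.2 m.
Subtracting the expected shift leaves a residual of -341.5 − (-315.3) = -26.2 m north and 465.2 − (489.3) = -24.1 m east.
Residual distance = √((-26.2)² + (-24.1)²) = 35.6 m.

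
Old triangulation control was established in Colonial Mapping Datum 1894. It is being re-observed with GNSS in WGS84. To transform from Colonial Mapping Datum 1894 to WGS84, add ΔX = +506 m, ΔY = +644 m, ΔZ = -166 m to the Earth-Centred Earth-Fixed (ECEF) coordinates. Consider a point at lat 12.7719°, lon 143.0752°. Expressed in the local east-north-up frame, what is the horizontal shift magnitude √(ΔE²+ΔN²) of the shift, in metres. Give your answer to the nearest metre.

834 m

The local east axis at (φ, λ) is (−sin λ, cos λ, 0), so ΔE = −sin(143.0752°)·506 + cos(143.0752°)·644 = -818.82 m.
The local north axis is (−sin φ cos λ, −sin φ sin λ, cos φ), giving ΔN = 89.425 − 85.531 − 161.893 = -158.00 m.
Horizontal magnitude = √(ΔE² + ΔN²) = √((-818.82)² + (-158.00)²) = 833.92 m.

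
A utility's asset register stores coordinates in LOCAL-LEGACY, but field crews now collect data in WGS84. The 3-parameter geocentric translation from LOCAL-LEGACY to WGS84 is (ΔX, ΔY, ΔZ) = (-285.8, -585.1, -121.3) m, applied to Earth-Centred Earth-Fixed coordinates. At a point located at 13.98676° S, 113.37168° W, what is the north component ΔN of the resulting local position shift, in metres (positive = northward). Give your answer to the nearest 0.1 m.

The local north axis is (−sin φ cos λ, −sin φ sin λ, cos φ), giving ΔN = 27.403 + 129.814 − 117.704 = 39.51 m.

ΔN = 39.5 m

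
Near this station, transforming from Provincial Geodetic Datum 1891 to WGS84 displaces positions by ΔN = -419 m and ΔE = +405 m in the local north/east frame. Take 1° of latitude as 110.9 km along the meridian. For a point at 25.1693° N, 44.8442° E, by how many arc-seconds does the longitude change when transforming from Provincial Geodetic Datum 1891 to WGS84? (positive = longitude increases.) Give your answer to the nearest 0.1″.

Δλ = 14.5″

At latitude 25.1693°, cos φ = 0.905055.
1° of longitude at this latitude = 110.9 × cos φ = 100.37 km, so Δλ = 405.0 / 100370.6 = 0.0040350° = 14.526″.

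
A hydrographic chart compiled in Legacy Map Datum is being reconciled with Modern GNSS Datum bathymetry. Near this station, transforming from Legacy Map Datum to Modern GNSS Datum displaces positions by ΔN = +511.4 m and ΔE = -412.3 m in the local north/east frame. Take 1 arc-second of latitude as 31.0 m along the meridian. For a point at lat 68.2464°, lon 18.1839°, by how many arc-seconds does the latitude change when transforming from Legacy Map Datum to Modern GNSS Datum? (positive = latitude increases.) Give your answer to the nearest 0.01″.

1″ of latitude = 31.00 m, so Δφ = 511.4 / 31.00 = 16.497″.

Δφ = 16.50″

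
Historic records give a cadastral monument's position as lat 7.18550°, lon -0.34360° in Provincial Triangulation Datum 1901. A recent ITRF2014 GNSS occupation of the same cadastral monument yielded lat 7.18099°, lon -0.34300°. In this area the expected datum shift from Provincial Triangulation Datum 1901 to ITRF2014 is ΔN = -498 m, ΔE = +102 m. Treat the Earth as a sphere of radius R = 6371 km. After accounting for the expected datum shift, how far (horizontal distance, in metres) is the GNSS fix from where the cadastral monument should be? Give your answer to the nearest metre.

Observed coordinate differences: Δφ = -0.00451°, Δλ = +0.00060°.
Converting to metres (1° lat = 111195 m, cos φ = 0.992146): observed ΔN = -501.5 m, observed ΔE = 66.2 m.
Subtracting the expected shift leaves a residual of -501.5 − (-498) = -3.5 m north and 66.2 − (102) = -35.8 m east.
Residual distance = √((-3.5)² + (-35.8)²) = 36.0 m.

36 m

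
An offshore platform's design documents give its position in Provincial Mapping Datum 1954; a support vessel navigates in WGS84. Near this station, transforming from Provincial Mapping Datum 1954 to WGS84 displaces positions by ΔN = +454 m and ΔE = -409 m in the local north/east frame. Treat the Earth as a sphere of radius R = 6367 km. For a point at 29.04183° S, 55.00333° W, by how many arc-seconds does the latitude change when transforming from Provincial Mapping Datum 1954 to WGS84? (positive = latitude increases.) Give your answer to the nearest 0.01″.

On a sphere of radius R, 1 rad of latitude = R, so Δφ = ΔN / R = 454.0 / 6367000 = 7.1305e-05 rad = 14.708″.

Δφ = 14.71″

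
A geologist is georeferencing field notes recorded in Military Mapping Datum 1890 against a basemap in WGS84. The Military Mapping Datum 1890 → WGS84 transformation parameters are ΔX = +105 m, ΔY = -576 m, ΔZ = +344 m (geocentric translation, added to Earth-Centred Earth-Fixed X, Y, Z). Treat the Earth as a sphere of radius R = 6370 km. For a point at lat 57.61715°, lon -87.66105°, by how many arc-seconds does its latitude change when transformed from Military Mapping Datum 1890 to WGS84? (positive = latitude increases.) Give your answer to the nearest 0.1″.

Δφ = -9.9″

sin φ = 0.844488, cos φ = 0.535574, sin λ = -0.999167, cos λ = 0.040811.
North component: ΔN = −sin φ cos λ·ΔX − sin φ sin λ·ΔY + cos φ·ΔZ = −(0.844488)(0.040811)(105) − (0.844488)(-0.999167)(-576) + (0.535574)(344) = -305.40 m.
1° of latitude spans πR/180 = 111177 m, so Δφ = -305.40 / 111177 × 3600 = -9.889″.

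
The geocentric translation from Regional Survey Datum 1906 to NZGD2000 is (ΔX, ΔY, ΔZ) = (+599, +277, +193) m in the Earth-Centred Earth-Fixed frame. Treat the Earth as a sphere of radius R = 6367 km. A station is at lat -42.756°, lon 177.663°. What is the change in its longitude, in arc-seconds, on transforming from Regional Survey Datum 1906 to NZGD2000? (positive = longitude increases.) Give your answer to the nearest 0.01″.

Δλ = -13.29″

sin φ = -0.678878, cos φ = 0.734251, sin λ = 0.040777, cos λ = -0.999168.
East component: ΔE = −sin λ·ΔX + cos λ·ΔY = −(0.040777)(599) + (-0.999168)(277) = -301.20 m.
1° of latitude spans πR/180 = 111125 m; at latitude φ, 1° of longitude spans that × cos φ = 81593.8 m, so Δλ = -301.20 / 81593.8 × 3600 = -13.289″.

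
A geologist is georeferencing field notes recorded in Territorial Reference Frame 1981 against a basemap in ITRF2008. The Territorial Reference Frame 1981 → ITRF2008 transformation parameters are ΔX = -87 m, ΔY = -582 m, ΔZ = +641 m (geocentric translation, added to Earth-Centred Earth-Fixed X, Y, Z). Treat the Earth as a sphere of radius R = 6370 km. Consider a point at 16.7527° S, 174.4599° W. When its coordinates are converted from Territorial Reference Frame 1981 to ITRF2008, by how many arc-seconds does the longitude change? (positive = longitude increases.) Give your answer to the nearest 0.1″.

sin φ = -0.288241, cos φ = 0.957558, sin λ = -0.096542, cos λ = -0.995329.
East component: ΔE = −sin λ·ΔX + cos λ·ΔY = −(-0.096542)(-87) + (-0.995329)(-582) = 570.88 m.
1° of latitude spans πR/180 = 111177 m; at latitude φ, 1° of longitude spans that × cos φ = 106458.9 m, so Δλ = 570.88 / 106458.9 × 3600 = 19.305″.

Δλ = 19.3″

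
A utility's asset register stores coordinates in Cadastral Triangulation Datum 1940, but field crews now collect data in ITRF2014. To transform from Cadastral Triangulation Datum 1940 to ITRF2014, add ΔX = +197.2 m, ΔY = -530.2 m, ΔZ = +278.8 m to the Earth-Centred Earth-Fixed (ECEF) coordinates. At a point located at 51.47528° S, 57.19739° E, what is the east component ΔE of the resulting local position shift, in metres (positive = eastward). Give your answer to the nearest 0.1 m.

ΔE = -453.0 m

At φ = -51.47528°, λ = 57.19739°: sin φ = -0.782340, cos φ = 0.622852, sin λ = 0.840542, cos λ = 0.541747.
ΔE = −sin λ·ΔX + cos λ·ΔY = −(0.840542)·(197.2) + (0.541747)·(-530.2) = -452.99 m.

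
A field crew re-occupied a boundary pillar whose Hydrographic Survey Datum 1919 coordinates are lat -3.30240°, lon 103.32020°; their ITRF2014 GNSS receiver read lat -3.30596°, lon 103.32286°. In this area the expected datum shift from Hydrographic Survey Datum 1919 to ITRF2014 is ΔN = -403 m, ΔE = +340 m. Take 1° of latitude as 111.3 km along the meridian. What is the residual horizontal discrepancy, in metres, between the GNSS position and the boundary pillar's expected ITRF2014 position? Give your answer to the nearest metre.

Observed coordinate differences: Δφ = -0.00356°, Δλ = +0.00266°.
Converting to metres (1° lat = 111300 m, cos φ = 0.998339): observed ΔN = -396.2 m, observed ΔE = 295.6 m.
Subtracting the expected shift leaves a residual of -396.2 − (-403) = 6.8 m north and 295.6 − (340) = -44.4 m east.
Residual distance = √(6.8² + (-44.4)²) = 44.9 m.

45 m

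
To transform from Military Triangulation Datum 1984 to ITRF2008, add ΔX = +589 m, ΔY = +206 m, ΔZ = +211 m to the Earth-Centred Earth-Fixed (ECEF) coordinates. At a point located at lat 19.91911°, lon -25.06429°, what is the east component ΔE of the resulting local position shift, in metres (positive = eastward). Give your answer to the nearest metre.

At φ = 19.91911°, λ = -25.06429°: sin φ = 0.340693, cos φ = 0.940175, sin λ = -0.423635, cos λ = 0.905833.
ΔE = −sin λ·ΔX + cos λ·ΔY = −(-0.423635)·(589) + (0.905833)·(206) = 436.12 m.

ΔE = 436 m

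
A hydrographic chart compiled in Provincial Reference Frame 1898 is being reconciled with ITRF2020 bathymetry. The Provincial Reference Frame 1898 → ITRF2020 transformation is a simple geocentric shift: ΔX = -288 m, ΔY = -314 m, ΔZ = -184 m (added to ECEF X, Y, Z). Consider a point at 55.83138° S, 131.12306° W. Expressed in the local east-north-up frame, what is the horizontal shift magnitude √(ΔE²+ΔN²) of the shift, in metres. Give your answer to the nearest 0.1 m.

At φ = -55.83138°, λ = -131.12306°: sin φ = -0.827388, cos φ = 0.561630, sin λ = -0.753299, cos λ = -0.657678.
ΔE = −sin λ·ΔX + cos λ·ΔY = −(-0.753299)·(-288) + (-0.657678)·(-314) = -10.44 m.
ΔN = −sin φ cos λ·ΔX − sin φ sin λ·ΔY + cos φ·ΔZ = −(-0.827388)(-0.657678)(-288) − (-0.827388)(-0.753299)(-314) + (0.561630)(-184) = 249.08 m.
Horizontal magnitude = √(ΔE² + ΔN²) = √((-10.44)² + 249.08²) = 249.30 m.

249.3 m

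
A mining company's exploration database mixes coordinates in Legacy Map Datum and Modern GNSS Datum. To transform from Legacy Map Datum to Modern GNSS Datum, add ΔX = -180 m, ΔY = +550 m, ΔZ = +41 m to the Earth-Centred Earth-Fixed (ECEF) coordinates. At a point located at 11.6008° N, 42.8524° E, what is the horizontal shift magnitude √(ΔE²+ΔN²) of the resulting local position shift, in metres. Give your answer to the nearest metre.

526 m

At φ = 11.6008°, λ = 42.8524°: sin φ = 0.201092, cos φ = 0.979572, sin λ = 0.680112, cos λ = 0.733108.
ΔE = −sin λ·ΔX + cos λ·ΔY = −(0.680112)·(-180) + (0.733108)·(550) = 525.63 m.
ΔN = −sin φ cos λ·ΔX − sin φ sin λ·ΔY + cos φ·ΔZ = −(0.201092)(0.733108)(-180) − (0.201092)(0.680112)(550) + (0.979572)(41) = -8.52 m.
Horizontal magnitude = √(ΔE² + ΔN²) = √(525.63² + (-8.52)²) = 525.70 m.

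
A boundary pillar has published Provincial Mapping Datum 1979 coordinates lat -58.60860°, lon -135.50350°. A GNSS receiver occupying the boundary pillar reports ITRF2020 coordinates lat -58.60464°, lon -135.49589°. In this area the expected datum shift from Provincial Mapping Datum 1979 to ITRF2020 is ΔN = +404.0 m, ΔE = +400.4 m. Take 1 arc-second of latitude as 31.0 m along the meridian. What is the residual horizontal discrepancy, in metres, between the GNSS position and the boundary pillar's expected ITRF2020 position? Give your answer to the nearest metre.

Observed coordinate differences: Δφ = +0.00396°, Δλ = +0.00761°.
Converting to metres (1° lat = 111600 m, cos φ = 0.520882): observed ΔN = 441.9 m, observed ΔE = 442.4 m.
Subtracting the expected shift leaves a residual of 441.9 − (404.0) = 37.9 m north and 442.4 − (400.4) = 42.0 m east.
Residual distance = √(37.9² + 42.0²) = 56.6 m.

57 m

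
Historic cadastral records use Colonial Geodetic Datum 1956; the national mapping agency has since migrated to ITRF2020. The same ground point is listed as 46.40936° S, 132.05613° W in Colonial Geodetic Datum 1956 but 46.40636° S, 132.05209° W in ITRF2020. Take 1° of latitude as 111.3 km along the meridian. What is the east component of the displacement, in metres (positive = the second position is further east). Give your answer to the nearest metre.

Δφ = -46.40636° − -46.40936° = +0.00300°; Δλ = -132.05209° − -132.05613° = +0.00404°.
ΔN = Δφ × 111300 = 333.9 m; ΔE = Δλ × 111300 × cos(-46.40936°) = +0.00404 × 111300 × 0.689501 = 310.0 m.

ΔE = 310 m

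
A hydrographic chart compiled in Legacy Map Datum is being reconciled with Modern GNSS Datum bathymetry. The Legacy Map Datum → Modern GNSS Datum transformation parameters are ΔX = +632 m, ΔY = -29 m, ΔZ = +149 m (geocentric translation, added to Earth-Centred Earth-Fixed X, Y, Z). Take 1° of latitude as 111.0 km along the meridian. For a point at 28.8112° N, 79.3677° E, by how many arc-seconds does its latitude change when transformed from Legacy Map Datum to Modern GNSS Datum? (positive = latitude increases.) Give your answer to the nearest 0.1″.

sin φ = 0.481925, cos φ = 0.876212, sin λ = 0.982831, cos λ = 0.184505.
North component: ΔN = −sin φ cos λ·ΔX − sin φ sin λ·ΔY + cos φ·ΔZ = −(0.481925)(0.184505)(632) − (0.481925)(0.982831)(-29) + (0.876212)(149) = 88.10 m.
1° of latitude spans 111000 m, so Δφ = 88.10 / 111000 × 3600 = 2.857″.

Δφ = 2.9″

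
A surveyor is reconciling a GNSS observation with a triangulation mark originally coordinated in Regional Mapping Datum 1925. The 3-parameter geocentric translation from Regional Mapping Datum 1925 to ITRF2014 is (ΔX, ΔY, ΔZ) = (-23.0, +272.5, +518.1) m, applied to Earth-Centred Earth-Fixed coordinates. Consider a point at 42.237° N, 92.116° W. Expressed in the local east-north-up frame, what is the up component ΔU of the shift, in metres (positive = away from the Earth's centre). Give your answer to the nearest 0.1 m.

ΔU = 147.3 m

At φ = 42.237°, λ = -92.116°: sin φ = 0.672199, cos φ = 0.740371, sin λ = -0.999318, cos λ = -0.036923.
ΔU = cos φ cos λ·ΔX + cos φ sin λ·ΔY + sin φ·ΔZ = (0.740371)(-0.036923)(-23.0) + (0.740371)(-0.999318)(272.5) + (0.672199)(518.1) = 147.28 m.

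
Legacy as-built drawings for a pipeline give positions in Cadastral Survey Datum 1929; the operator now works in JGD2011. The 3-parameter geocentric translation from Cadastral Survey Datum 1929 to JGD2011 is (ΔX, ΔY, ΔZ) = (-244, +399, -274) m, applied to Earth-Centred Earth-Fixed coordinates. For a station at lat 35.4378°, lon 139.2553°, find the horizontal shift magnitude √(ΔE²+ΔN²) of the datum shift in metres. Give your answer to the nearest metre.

502 m

At φ = 35.4378°, λ = 139.2553°: sin φ = 0.579819, cos φ = 0.814745, sin λ = 0.652690, cos λ = -0.757625.
ΔE = −sin λ·ΔX + cos λ·ΔY = −(0.652690)·(-244) + (-0.757625)·(399) = -143.04 m.
ΔN = −sin φ cos λ·ΔX − sin φ sin λ·ΔY + cos φ·ΔZ = −(0.579819)(-0.757625)(-244) − (0.579819)(0.652690)(399) + (0.814745)(-274) = -481.42 m.
Horizontal magnitude = √(ΔE² + ΔN²) = √((-143.04)² + (-481.42)²) = 502.22 m.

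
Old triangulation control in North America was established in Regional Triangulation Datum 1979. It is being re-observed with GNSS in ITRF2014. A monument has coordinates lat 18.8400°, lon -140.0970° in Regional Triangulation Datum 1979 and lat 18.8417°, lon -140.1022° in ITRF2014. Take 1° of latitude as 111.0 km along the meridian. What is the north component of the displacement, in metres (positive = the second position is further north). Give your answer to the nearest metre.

ΔN = 189 m

Δφ = 18.8417° − 18.8400° = +0.0017°; Δλ = -140.1022° − -140.0970° = -0.0052°.
ΔN = Δφ × 111000 = 188.7 m; ΔE = Δλ × 111000 × cos(18.8400°) = -0.0052 × 111000 × 0.946424 = -546.3 m.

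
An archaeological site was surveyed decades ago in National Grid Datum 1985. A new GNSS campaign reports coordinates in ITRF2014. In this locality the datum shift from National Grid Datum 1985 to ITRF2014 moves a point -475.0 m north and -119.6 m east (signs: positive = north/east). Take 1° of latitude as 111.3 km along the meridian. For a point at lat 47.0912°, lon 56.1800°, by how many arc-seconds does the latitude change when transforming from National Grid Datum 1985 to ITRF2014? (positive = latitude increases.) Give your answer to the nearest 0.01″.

1° of latitude = 111.3 km, so Δφ = -475.0 / 111300 = -0.0042677° = -15.364″.

Δφ = -15.36″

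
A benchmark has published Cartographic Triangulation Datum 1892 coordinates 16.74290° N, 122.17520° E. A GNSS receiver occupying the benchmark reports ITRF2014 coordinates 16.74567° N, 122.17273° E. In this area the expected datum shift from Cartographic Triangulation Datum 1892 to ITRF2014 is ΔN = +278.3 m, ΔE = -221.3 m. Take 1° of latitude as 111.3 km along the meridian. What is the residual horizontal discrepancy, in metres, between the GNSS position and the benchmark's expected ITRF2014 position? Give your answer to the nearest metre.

Observed coordinate differences: Δφ = +0.00277°, Δλ = -0.00247°.
Converting to metres (1° lat = 111300 m, cos φ = 0.957607): observed ΔN = 308.3 m, observed ΔE = -263.3 m.
Subtracting the expected shift leaves a residual of 308.3 − (278.3) = 30.0 m north and -263.3 − (-221.3) = -42.0 m east.
Residual distance = √(30.0² + (-42.0)²) = 51.6 m.

52 m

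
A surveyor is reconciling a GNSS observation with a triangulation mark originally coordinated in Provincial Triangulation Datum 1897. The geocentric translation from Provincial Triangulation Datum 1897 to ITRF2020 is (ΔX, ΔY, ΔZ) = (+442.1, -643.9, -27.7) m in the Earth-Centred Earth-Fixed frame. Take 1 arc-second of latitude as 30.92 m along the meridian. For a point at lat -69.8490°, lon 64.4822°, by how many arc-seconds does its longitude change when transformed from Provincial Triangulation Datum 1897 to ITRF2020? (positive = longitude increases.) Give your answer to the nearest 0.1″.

Δλ = -63.5″

sin φ = -0.938788, cos φ = 0.344495, sin λ = 0.902451, cos λ = 0.430791.
East component: ΔE = −sin λ·ΔX + cos λ·ΔY = −(0.902451)(442.1) + (0.430791)(-643.9) = -676.36 m.
1° of latitude spans 3600 × 30.92 = 111312 m; at latitude φ, 1° of longitude spans that × cos φ = 38346.5 m, so Δλ = -676.36 / 38346.5 × 3600 = -63.497″.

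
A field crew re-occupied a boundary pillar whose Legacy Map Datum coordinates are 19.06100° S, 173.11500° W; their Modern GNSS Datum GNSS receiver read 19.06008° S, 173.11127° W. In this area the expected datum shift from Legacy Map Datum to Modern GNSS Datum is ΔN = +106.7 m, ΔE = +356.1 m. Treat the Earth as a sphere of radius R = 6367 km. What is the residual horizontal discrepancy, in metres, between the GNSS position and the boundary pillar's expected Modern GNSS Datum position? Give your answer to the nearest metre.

Observed coordinate differences: Δφ = +0.00092°, Δλ = +0.00373°.
Converting to metres (1° lat = 111125 m, cos φ = 0.945171): observed ΔN = 102.2 m, observed ΔE = 391.8 m.
Subtracting the expected shift leaves a residual of 102.2 − (106.7) = -4.5 m north and 391.8 − (356.1) = 35.7 m east.
Residual distance = √((-4.5)² + 35.7²) = 35.9 m.

36 m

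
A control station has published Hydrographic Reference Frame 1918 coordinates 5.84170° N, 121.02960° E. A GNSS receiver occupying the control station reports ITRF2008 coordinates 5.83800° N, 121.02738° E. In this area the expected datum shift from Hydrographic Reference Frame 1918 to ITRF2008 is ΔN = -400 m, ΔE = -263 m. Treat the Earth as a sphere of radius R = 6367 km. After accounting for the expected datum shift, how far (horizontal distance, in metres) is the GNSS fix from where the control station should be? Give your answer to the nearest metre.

Observed coordinate differences: Δφ = -0.00370°, Δλ = -0.00222°.
Converting to metres (1° lat = 111125 m, cos φ = 0.994807): observed ΔN = -411.2 m, observed ΔE = -245.4 m.
Subtracting the expected shift leaves a residual of -411.2 − (-400) = -11.2 m north and -245.4 − (-263) = 17.6 m east.
Residual distance = √((-11.2)² + 17.6²) = 20.8 m.

21 m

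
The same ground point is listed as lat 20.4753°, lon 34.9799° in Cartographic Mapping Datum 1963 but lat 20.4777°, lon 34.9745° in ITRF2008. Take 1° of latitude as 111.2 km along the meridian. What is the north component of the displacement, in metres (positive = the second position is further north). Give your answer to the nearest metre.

Δφ = 20.4777° − 20.4753° = +0.0024°; Δλ = 34.9745° − 34.9799° = -0.0054°.
ΔN = Δφ × 111200 = 266.9 m; ΔE = Δλ × 111200 × cos(20.4753°) = -0.0054 × 111200 × 0.936823 = -562.5 m.

ΔN = 267 m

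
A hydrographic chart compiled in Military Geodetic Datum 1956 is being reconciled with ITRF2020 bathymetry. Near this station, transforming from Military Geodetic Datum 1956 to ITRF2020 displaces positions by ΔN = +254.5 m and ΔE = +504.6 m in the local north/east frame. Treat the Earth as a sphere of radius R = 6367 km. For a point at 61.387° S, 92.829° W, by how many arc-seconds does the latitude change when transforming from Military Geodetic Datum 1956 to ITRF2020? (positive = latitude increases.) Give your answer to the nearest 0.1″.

On a sphere of radius R, 1 rad of latitude = R, so Δφ = ΔN / R = 254.5 / 6367000 = 3.9972e-05 rad = 8.245″.

Δφ = 8.2″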